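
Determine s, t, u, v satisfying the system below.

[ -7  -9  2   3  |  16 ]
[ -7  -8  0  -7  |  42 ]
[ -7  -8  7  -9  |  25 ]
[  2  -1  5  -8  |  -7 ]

(-4, 0, -3, -2)

Forward elimination on [A|b]:
R2 <- R2 - (1)*R1:  [   0    1   -2  -10   26 ]
R3 <- R3 - (1)*R1:  [   0    1    5  -12    9 ]
R4 <- R4 - (-2/7)*R1:  [     0  -25/7   39/7  -50/7  -17/7 ]
R3 <- R3 - (1)*R2:  [   0    0    7   -2  -17 ]
R4 <- R4 - (-25/7)*R2:  [      0       0   -11/7  -300/7   633/7 ]
R4 <- R4 - (-11/49)*R3:  [        0         0         0  -2122/49   4244/49 ]
Row echelon form:
[ -7  -9   2         3  |       16 ]
[  0   1  -2       -10  |       26 ]
[  0   0   7        -2  |      -17 ]
[  0   0   0  -2122/49  |  4244/49 ]
Back-substitution:
v = (4244/49) / (-2122/49) = -2
u = (-17 - (-2)*(-2)) / 7 = -3
t = (26 - (-2)*(-3) - (-10)*(-2)) / 1 = 0
s = (16 - (-9)*(0) - (2)*(-3) - (3)*(-2)) / -7 = -4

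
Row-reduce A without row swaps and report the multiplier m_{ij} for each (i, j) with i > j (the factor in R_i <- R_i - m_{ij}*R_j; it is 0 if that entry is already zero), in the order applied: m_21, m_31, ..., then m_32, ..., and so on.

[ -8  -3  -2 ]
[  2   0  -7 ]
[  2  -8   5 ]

Forward elimination:
R2 <- R2 - (-1/4)*R1:  [     0   -3/4  -15/2 ]
R3 <- R3 - (-1/4)*R1:  [     0  -35/4    9/2 ]
R3 <- R3 - (35/3)*R2:  [  0   0  92 ]
Multipliers (in order of application): m_{21} = -1/4, m_{31} = -1/4, m_{32} = 35/3

multipliers: -1/4, -1/4, 35/3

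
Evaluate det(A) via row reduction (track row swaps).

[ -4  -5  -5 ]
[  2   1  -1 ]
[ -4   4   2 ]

det(A) = -84

Forward elimination:
R2 <- R2 - (-1/2)*R1:  [    0  -3/2  -7/2 ]
R3 <- R3 - (1)*R1:  [ 0  9  7 ]
R3 <- R3 - (-6)*R2:  [   0    0  -14 ]
Upper-triangular form:
[ -4    -5    -5 ]
[  0  -3/2  -7/2 ]
[  0     0   -14 ]
det(A) = (-1)^0 * (-4) * (-3/2) * (-14) = -84  (0 row swaps -> sign +1)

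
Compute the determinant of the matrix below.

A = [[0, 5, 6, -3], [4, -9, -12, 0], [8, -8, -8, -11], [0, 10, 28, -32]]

det(A) = 480

Forward elimination:
R1 <-> R2   (pivot in column 1 was zero)
[ 4  -9  -12    0 ]
[ 0   5    6   -3 ]
[ 8  -8   -8  -11 ]
[ 0  10   28  -32 ]
R3 <- R3 - (2)*R1:  [   0   10   16  -11 ]
R3 <- R3 - (2)*R2:  [  0   0   4  -5 ]
R4 <- R4 - (2)*R2:  [   0    0   16  -26 ]
R4 <- R4 - (4)*R3:  [  0   0   0  -6 ]
Upper-triangular form:
[ 4  -9  -12   0 ]
[ 0   5    6  -3 ]
[ 0   0    4  -5 ]
[ 0   0    0  -6 ]
det(A) = (-1)^1 * (4) * (5) * (4) * (-6) = 480  (1 row swap -> sign -1)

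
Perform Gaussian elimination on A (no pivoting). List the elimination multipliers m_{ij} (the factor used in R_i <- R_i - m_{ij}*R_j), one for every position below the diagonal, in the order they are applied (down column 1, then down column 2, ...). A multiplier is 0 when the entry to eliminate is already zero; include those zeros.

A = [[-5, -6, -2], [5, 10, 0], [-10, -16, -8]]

multipliers: -1, 2, -1

Forward elimination:
R2 <- R2 - (-1)*R1:  [  0   4  -2 ]
R3 <- R3 - (2)*R1:  [  0  -4  -4 ]
R3 <- R3 - (-1)*R2:  [  0   0  -6 ]
Multipliers (in order of application): m_{21} = -1, m_{31} = 2, m_{32} = -1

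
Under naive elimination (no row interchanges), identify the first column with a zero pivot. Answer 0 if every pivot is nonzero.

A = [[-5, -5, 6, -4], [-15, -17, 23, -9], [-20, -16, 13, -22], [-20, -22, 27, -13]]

first zero-pivot column = 4

Naive forward elimination:
R2 <- R2 - (3)*R1:  [  0  -2   5   3 ]
R3 <- R3 - (4)*R1:  [   0    4  -11   -6 ]
R4 <- R4 - (4)*R1:  [  0  -2   3   3 ]
R3 <- R3 - (-2)*R2:  [  0   0  -1   0 ]
R4 <- R4 - (1)*R2:  [  0   0  -2   0 ]
R4 <- R4 - (2)*R3:  [ 0  0  0  0 ]
Matrix at this point:
[ -5  -5   6  -4 ]
[  0  -2   5   3 ]
[  0   0  -1   0 ]
[  0   0   0   0 ]
Pivot entry (4,4) in the last row is zero and there are no rows below to swap with -> zero pivot in column 4 (A is singular).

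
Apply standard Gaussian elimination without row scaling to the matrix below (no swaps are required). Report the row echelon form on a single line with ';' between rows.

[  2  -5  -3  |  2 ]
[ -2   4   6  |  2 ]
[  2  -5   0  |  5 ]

Forward elimination:
R2 <- R2 - (-1)*R1:  [  0  -1   3   4 ]
R3 <- R3 - (1)*R1:  [ 0  0  3  3 ]
Row echelon form:
[ 2  -5  -3  |  2 ]
[ 0  -1   3  |  4 ]
[ 0   0   3  |  3 ]

REF = [2 -5 -3 2; 0 -1 3 4; 0 0 3 3]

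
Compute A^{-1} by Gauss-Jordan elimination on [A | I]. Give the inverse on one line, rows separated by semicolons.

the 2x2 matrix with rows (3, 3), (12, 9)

Gauss-Jordan on [A | I]:
R1 <- (1/3)*R1:  [   1    1  |  1/3    0 ]
R2 <- R2 - (12)*R1:  [  0  -3  |  -4   1 ]
R2 <- (1/-3)*R2:  [    0     1  |   4/3  -1/3 ]
R1 <- R1 - (1)*R2:  [   1    0  |   -1  1/3 ]
Right block of [I | A^{-1}] is the inverse:
[  -1   1/3 ]
[ 4/3  -1/3 ]

inverse = [-1 1/3; 4/3 -1/3]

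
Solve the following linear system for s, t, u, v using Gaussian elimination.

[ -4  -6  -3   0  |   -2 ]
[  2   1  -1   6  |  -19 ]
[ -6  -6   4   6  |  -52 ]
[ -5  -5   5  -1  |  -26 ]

(-1, 3, -4, -4)

Forward elimination on [A|b]:
R2 <- R2 - (-1/2)*R1:  [    0    -2  -5/2     6   -20 ]
R3 <- R3 - (3/2)*R1:  [    0     3  17/2     6   -49 ]
R4 <- R4 - (5/4)*R1:  [     0    5/2   35/4     -1  -47/2 ]
R3 <- R3 - (-3/2)*R2:  [    0     0  19/4    15   -79 ]
R4 <- R4 - (-5/4)*R2:  [     0      0   45/8   13/2  -97/2 ]
R4 <- R4 - (45/38)*R3:  [       0        0        0  -214/19   856/19 ]
Row echelon form:
[ -4  -6    -3        0  |      -2 ]
[  0  -2  -5/2        6  |     -20 ]
[  0   0  19/4       15  |     -79 ]
[  0   0     0  -214/19  |  856/19 ]
Back-substitution:
v = (856/19) / (-214/19) = -4
u = (-79 - (15)*(-4)) / (19/4) = -4
t = (-20 - (-5/2)*(-4) - (6)*(-4)) / -2 = 3
s = (-2 - (-6)*(3) - (-3)*(-4)) / -4 = -1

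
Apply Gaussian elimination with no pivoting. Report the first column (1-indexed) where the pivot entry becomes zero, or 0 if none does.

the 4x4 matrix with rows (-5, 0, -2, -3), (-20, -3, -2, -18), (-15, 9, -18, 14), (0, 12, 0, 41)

first zero-pivot column = 0

Naive forward elimination:
R2 <- R2 - (4)*R1:  [  0  -3   6  -6 ]
R3 <- R3 - (3)*R1:  [   0    9  -12   23 ]
R3 <- R3 - (-3)*R2:  [ 0  0  6  5 ]
R4 <- R4 - (-4)*R2:  [  0   0  24  17 ]
R4 <- R4 - (4)*R3:  [  0   0   0  -3 ]
All pivots nonzero; naive elimination completes without hitting a zero pivot.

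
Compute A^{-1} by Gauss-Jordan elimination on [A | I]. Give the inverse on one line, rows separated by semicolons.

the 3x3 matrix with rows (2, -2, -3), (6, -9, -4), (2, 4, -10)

inverse = [-53/9 16/9 19/18; -26/9 7/9 5/9; -7/3 2/3 1/3]

Gauss-Jordan on [A | I]:
R1 <- (1/2)*R1:  [    1    -1  -3/2  |   1/2     0     0 ]
R2 <- R2 - (6)*R1:  [  0  -3   5  |  -3   1   0 ]
R3 <- R3 - (2)*R1:  [  0   6  -7  |  -1   0   1 ]
R2 <- (1/-3)*R2:  [    0     1  -5/3  |     1  -1/3     0 ]
R1 <- R1 - (-1)*R2:  [     1      0  -19/6  |    3/2   -1/3      0 ]
R3 <- R3 - (6)*R2:  [  0   0   3  |  -7   2   1 ]
R3 <- (1/3)*R3:  [    0     0     1  |  -7/3   2/3   1/3 ]
R1 <- R1 - (-19/6)*R3:  [     1      0      0  |  -53/9   16/9  19/18 ]
R2 <- R2 - (-5/3)*R3:  [     0      1      0  |  -26/9    7/9    5/9 ]
Right block of [I | A^{-1}] is the inverse:
[ -53/9  16/9  19/18 ]
[ -26/9   7/9    5/9 ]
[  -7/3   2/3    1/3 ]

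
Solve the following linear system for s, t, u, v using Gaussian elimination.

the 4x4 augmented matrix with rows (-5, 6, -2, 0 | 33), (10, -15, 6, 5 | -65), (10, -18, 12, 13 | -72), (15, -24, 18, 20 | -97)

Forward elimination on [A|b]:
R2 <- R2 - (-2)*R1:  [  0  -3   2   5   1 ]
R3 <- R3 - (-2)*R1:  [  0  -6   8  13  -6 ]
R4 <- R4 - (-3)*R1:  [  0  -6  12  20   2 ]
R3 <- R3 - (2)*R2:  [  0   0   4   3  -8 ]
R4 <- R4 - (2)*R2:  [  0   0   8  10   0 ]
R4 <- R4 - (2)*R3:  [  0   0   0   4  16 ]
Row echelon form:
[ -5   6  -2  0  |  33 ]
[  0  -3   2  5  |   1 ]
[  0   0   4  3  |  -8 ]
[  0   0   0  4  |  16 ]
Back-substitution:
v = (16) / 4 = 4
u = (-8 - (3)*(4)) / 4 = -5
t = (1 - (2)*(-5) - (5)*(4)) / -3 = 3
s = (33 - (6)*(3) - (-2)*(-5)) / -5 = -1

(-1, 3, -5, 4)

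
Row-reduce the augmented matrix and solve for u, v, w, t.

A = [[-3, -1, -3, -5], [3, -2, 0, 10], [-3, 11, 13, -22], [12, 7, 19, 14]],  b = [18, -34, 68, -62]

(-2, 4, -2, -2)

Forward elimination on [A|b]:
R2 <- R2 - (-1)*R1:  [   0   -3   -3    5  -16 ]
R3 <- R3 - (1)*R1:  [   0   12   16  -17   50 ]
R4 <- R4 - (-4)*R1:  [  0   3   7  -6  10 ]
R3 <- R3 - (-4)*R2:  [   0    0    4    3  -14 ]
R4 <- R4 - (-1)*R2:  [  0   0   4  -1  -6 ]
R4 <- R4 - (1)*R3:  [  0   0   0  -4   8 ]
Row echelon form:
[ -3  -1  -3  -5  |   18 ]
[  0  -3  -3   5  |  -16 ]
[  0   0   4   3  |  -14 ]
[  0   0   0  -4  |    8 ]
Back-substitution:
t = (8) / -4 = -2
w = (-14 - (3)*(-2)) / 4 = -2
v = (-16 - (-3)*(-2) - (5)*(-2)) / -3 = 4
u = (18 - (-1)*(4) - (-3)*(-2) - (-5)*(-2)) / -3 = -2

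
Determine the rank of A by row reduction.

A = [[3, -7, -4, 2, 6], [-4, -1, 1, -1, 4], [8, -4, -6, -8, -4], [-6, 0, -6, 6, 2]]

rank(A) = 4

Row reduction:
R2 <- R2 - (-4/3)*R1:  [     0  -31/3  -13/3    5/3     12 ]
R3 <- R3 - (8/3)*R1:  [     0   44/3   14/3  -40/3    -20 ]
R4 <- R4 - (-2)*R1:  [   0  -14  -14   10   14 ]
R3 <- R3 - (-44/31)*R2:  [       0        0   -46/31  -340/31   -92/31 ]
R4 <- R4 - (42/31)*R2:  [       0        0  -252/31   240/31   -70/31 ]
R4 <- R4 - (126/23)*R3:  [       0        0        0  1560/23       14 ]
Row echelon form:
[ 3     -7      -4        2       6 ]
[ 0  -31/3   -13/3      5/3      12 ]
[ 0      0  -46/31  -340/31  -92/31 ]
[ 0      0       0  1560/23      14 ]
Nonzero rows / pivot columns: 4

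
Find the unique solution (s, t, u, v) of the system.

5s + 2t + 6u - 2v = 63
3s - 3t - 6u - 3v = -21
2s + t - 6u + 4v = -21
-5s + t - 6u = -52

Forward elimination on [A|b]:
R2 <- R2 - (3/5)*R1:  [      0   -21/5   -48/5    -9/5  -294/5 ]
R3 <- R3 - (2/5)*R1:  [      0     1/5   -42/5    24/5  -231/5 ]
R4 <- R4 - (-1)*R1:  [  0   3   0  -2  11 ]
R3 <- R3 - (-1/21)*R2:  [     0      0  -62/7   33/7    -49 ]
R4 <- R4 - (-5/7)*R2:  [     0      0  -48/7  -23/7    -31 ]
R4 <- R4 - (24/31)*R3:  [       0        0        0  -215/31   215/31 ]
Row echelon form:
[ 5      2      6       -2  |      63 ]
[ 0  -21/5  -48/5     -9/5  |  -294/5 ]
[ 0      0  -62/7     33/7  |     -49 ]
[ 0      0      0  -215/31  |  215/31 ]
Back-substitution:
v = (215/31) / (-215/31) = -1
u = (-49 - (33/7)*(-1)) / (-62/7) = 5
t = (-294/5 - (-48/5)*(5) - (-9/5)*(-1)) / (-21/5) = 3
s = (63 - (2)*(3) - (6)*(5) - (-2)*(-1)) / 5 = 5

(5, 3, 5, -1)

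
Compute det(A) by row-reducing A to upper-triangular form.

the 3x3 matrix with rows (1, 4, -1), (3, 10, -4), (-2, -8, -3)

det(A) = 10

Forward elimination:
R2 <- R2 - (3)*R1:  [  0  -2  -1 ]
R3 <- R3 - (-2)*R1:  [  0   0  -5 ]
Upper-triangular form:
[ 1   4  -1 ]
[ 0  -2  -1 ]
[ 0   0  -5 ]
det(A) = (-1)^0 * (1) * (-2) * (-5) = 10  (0 row swaps -> sign +1)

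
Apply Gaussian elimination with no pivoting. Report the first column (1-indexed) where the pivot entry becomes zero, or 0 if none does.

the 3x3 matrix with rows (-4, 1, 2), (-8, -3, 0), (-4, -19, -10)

Naive forward elimination:
R2 <- R2 - (2)*R1:  [  0  -5  -4 ]
R3 <- R3 - (1)*R1:  [   0  -20  -12 ]
R3 <- R3 - (4)*R2:  [ 0  0  4 ]
All pivots nonzero; naive elimination completes without hitting a zero pivot.

first zero-pivot column = 0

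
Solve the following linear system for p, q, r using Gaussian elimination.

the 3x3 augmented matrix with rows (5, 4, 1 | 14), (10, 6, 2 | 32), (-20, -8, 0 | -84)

(5, -2, -3)

Forward elimination on [A|b]:
R2 <- R2 - (2)*R1:  [  0  -2   0   4 ]
R3 <- R3 - (-4)*R1:  [   0    8    4  -28 ]
R3 <- R3 - (-4)*R2:  [   0    0    4  -12 ]
Row echelon form:
[ 5   4  1  |   14 ]
[ 0  -2  0  |    4 ]
[ 0   0  4  |  -12 ]
Back-substitution:
r = (-12) / 4 = -3
q = (4) / -2 = -2
p = (14 - (4)*(-2) - (1)*(-3)) / 5 = 5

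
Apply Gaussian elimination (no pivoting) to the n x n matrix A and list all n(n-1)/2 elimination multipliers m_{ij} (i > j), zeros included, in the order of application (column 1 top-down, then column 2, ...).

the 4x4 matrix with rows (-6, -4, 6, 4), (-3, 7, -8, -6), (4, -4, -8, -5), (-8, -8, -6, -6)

multipliers: 1/2, -2/3, 4/3, -20/27, -8/27, 233/164

Forward elimination:
R2 <- R2 - (1/2)*R1:  [   0    9  -11   -8 ]
R3 <- R3 - (-2/3)*R1:  [     0  -20/3     -4   -7/3 ]
R4 <- R4 - (4/3)*R1:  [     0   -8/3    -14  -34/3 ]
R3 <- R3 - (-20/27)*R2:  [       0        0  -328/27  -223/27 ]
R4 <- R4 - (-8/27)*R2:  [       0        0  -466/27  -370/27 ]
R4 <- R4 - (233/164)*R3:  [        0         0         0  -323/164 ]
Multipliers (in order of application): m_{21} = 1/2, m_{31} = -2/3, m_{41} = 4/3, m_{32} = -20/27, m_{42} = -8/27, m_{43} = 233/164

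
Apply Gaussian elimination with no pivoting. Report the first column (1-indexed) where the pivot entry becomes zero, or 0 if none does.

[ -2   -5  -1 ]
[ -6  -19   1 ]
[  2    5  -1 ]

Naive forward elimination:
R2 <- R2 - (3)*R1:  [  0  -4   4 ]
R3 <- R3 - (-1)*R1:  [  0   0  -2 ]
All pivots nonzero; naive elimination completes without hitting a zero pivot.

first zero-pivot column = 0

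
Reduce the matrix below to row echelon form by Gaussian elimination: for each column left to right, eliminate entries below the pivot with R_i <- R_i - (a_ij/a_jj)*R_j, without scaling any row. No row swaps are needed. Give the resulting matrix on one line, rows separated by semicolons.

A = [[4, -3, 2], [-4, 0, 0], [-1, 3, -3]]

Forward elimination:
R2 <- R2 - (-1)*R1:  [  0  -3   2 ]
R3 <- R3 - (-1/4)*R1:  [    0   9/4  -5/2 ]
R3 <- R3 - (-3/4)*R2:  [  0   0  -1 ]
Row echelon form:
[ 4  -3   2 ]
[ 0  -3   2 ]
[ 0   0  -1 ]

REF = [4 -3 2; 0 -3 2; 0 0 -1]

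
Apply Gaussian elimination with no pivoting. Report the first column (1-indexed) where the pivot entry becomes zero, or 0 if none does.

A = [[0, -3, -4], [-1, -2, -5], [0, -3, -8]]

first zero-pivot column = 1

Naive forward elimination:
Pivot entry (1,1) is zero but row 2 has -1 in column 1 -> naive elimination stops; a row interchange (e.g. R1 <-> R2) would be required here.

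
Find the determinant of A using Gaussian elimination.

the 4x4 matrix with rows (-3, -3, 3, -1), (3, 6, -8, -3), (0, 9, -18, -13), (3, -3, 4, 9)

det(A) = 27

Forward elimination:
R2 <- R2 - (-1)*R1:  [  0   3  -5  -4 ]
R4 <- R4 - (-1)*R1:  [  0  -6   7   8 ]
R3 <- R3 - (3)*R2:  [  0   0  -3  -1 ]
R4 <- R4 - (-2)*R2:  [  0   0  -3   0 ]
R4 <- R4 - (1)*R3:  [ 0  0  0  1 ]
Upper-triangular form:
[ -3  -3   3  -1 ]
[  0   3  -5  -4 ]
[  0   0  -3  -1 ]
[  0   0   0   1 ]
det(A) = (-1)^0 * (-3) * (3) * (-3) * (1) = 27  (0 row swaps -> sign +1)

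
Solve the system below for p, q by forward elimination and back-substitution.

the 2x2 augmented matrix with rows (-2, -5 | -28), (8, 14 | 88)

Forward elimination on [A|b]:
R2 <- R2 - (-4)*R1:  [   0   -6  -24 ]
Row echelon form:
[ -2  -5  |  -28 ]
[  0  -6  |  -24 ]
Back-substitution:
q = (-24) / -6 = 4
p = (-28 - (-5)*(4)) / -2 = 4

(4, 4)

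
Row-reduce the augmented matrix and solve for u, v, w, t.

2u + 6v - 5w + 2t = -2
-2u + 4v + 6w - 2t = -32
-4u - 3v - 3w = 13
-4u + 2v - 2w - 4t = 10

(2, -3, -4, -4)

Forward elimination on [A|b]:
R2 <- R2 - (-1)*R1:  [   0   10    1    0  -34 ]
R3 <- R3 - (-2)*R1:  [   0    9  -13    4    9 ]
R4 <- R4 - (-2)*R1:  [   0   14  -12    0    6 ]
R3 <- R3 - (9/10)*R2:  [       0        0  -139/10        4    198/5 ]
R4 <- R4 - (7/5)*R2:  [     0      0  -67/5      0  268/5 ]
R4 <- R4 - (134/139)*R3:  [        0         0         0  -536/139  2144/139 ]
Row echelon form:
[ 2   6       -5         2  |        -2 ]
[ 0  10        1         0  |       -34 ]
[ 0   0  -139/10         4  |     198/5 ]
[ 0   0        0  -536/139  |  2144/139 ]
Back-substitution:
t = (2144/139) / (-536/139) = -4
w = (198/5 - (4)*(-4)) / (-139/10) = -4
v = (-34 - (1)*(-4)) / 10 = -3
u = (-2 - (6)*(-3) - (-5)*(-4) - (2)*(-4)) / 2 = 2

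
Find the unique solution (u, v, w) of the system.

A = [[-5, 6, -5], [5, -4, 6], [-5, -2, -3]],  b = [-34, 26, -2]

Forward elimination on [A|b]:
R2 <- R2 - (-1)*R1:  [  0   2   1  -8 ]
R3 <- R3 - (1)*R1:  [  0  -8   2  32 ]
R3 <- R3 - (-4)*R2:  [ 0  0  6  0 ]
Row echelon form:
[ -5  6  -5  |  -34 ]
[  0  2   1  |   -8 ]
[  0  0   6  |    0 ]
Back-substitution:
w = (0) / 6 = 0
v = (-8 - (1)*(0)) / 2 = -4
u = (-34 - (6)*(-4) - (-5)*(0)) / -5 = 2

(2, -4, 0)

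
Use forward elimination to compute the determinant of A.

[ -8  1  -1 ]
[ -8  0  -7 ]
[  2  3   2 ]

det(A) = -142

Forward elimination:
R2 <- R2 - (1)*R1:  [  0  -1  -6 ]
R3 <- R3 - (-1/4)*R1:  [    0  13/4   7/4 ]
R3 <- R3 - (-13/4)*R2:  [     0      0  -71/4 ]
Upper-triangular form:
[ -8   1     -1 ]
[  0  -1     -6 ]
[  0   0  -71/4 ]
det(A) = (-1)^0 * (-8) * (-1) * (-71/4) = -142  (0 row swaps -> sign +1)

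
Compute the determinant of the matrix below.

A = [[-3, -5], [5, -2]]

Forward elimination:
R2 <- R2 - (-5/3)*R1:  [     0  -31/3 ]
Upper-triangular form:
[ -3     -5 ]
[  0  -31/3 ]
det(A) = (-1)^0 * (-3) * (-31/3) = 31  (0 row swaps -> sign +1)

det(A) = 31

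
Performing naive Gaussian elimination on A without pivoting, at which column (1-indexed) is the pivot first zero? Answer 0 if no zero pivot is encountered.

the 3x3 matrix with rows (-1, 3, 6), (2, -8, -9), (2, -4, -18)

Naive forward elimination:
R2 <- R2 - (-2)*R1:  [  0  -2   3 ]
R3 <- R3 - (-2)*R1:  [  0   2  -6 ]
R3 <- R3 - (-1)*R2:  [  0   0  -3 ]
All pivots nonzero; naive elimination completes without hitting a zero pivot.

first zero-pivot column = 0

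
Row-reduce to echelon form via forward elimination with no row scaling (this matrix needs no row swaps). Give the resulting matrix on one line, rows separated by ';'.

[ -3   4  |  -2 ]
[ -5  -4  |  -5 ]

Forward elimination:
R2 <- R2 - (5/3)*R1:  [     0  -32/3   -5/3 ]
Row echelon form:
[ -3      4  |    -2 ]
[  0  -32/3  |  -5/3 ]

REF = [-3 4 -2; 0 -32/3 -5/3]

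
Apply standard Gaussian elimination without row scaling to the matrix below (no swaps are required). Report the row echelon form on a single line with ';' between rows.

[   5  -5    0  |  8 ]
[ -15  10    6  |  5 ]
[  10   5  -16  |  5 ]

REF = [5 -5 0 8; 0 -5 6 29; 0 0 2 76]

Forward elimination:
R2 <- R2 - (-3)*R1:  [  0  -5   6  29 ]
R3 <- R3 - (2)*R1:  [   0   15  -16  -11 ]
R3 <- R3 - (-3)*R2:  [  0   0   2  76 ]
Row echelon form:
[ 5  -5  0  |   8 ]
[ 0  -5  6  |  29 ]
[ 0   0  2  |  76 ]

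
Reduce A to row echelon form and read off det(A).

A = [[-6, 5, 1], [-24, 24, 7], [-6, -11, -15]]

Forward elimination:
R2 <- R2 - (4)*R1:  [ 0  4  3 ]
R3 <- R3 - (1)*R1:  [   0  -16  -16 ]
R3 <- R3 - (-4)*R2:  [  0   0  -4 ]
Upper-triangular form:
[ -6  5   1 ]
[  0  4   3 ]
[  0  0  -4 ]
det(A) = (-1)^0 * (-6) * (4) * (-4) = 96  (0 row swaps -> sign +1)

det(A) = 96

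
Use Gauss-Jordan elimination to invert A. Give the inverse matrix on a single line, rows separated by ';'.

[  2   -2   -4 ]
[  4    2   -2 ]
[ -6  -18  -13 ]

inverse = [31/6 -23/6 -1; -16/3 25/6 1; 5 -4 -1]

Gauss-Jordan on [A | I]:
R1 <- (1/2)*R1:  [   1   -1   -2  |  1/2    0    0 ]
R2 <- R2 - (4)*R1:  [  0   6   6  |  -2   1   0 ]
R3 <- R3 - (-6)*R1:  [   0  -24  -25  |    3    0    1 ]
R2 <- (1/6)*R2:  [    0     1     1  |  -1/3   1/6     0 ]
R1 <- R1 - (-1)*R2:  [   1    0   -1  |  1/6  1/6    0 ]
R3 <- R3 - (-24)*R2:  [  0   0  -1  |  -5   4   1 ]
R3 <- (1/-1)*R3:  [  0   0   1  |   5  -4  -1 ]
R1 <- R1 - (-1)*R3:  [     1      0      0  |   31/6  -23/6     -1 ]
R2 <- R2 - (1)*R3:  [     0      1      0  |  -16/3   25/6      1 ]
Right block of [I | A^{-1}] is the inverse:
[  31/6  -23/6  -1 ]
[ -16/3   25/6   1 ]
[     5     -4  -1 ]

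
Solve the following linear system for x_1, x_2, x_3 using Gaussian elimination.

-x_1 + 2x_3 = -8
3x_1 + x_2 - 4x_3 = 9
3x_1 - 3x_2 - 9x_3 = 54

(-2, -5, -5)

Forward elimination on [A|b]:
R2 <- R2 - (-3)*R1:  [   0    1    2  -15 ]
R3 <- R3 - (-3)*R1:  [  0  -3  -3  30 ]
R3 <- R3 - (-3)*R2:  [   0    0    3  -15 ]
Row echelon form:
[ -1  0  2  |   -8 ]
[  0  1  2  |  -15 ]
[  0  0  3  |  -15 ]
Back-substitution:
x_3 = (-15) / 3 = -5
x_2 = (-15 - (2)*(-5)) / 1 = -5
x_1 = (-8 - (2)*(-5)) / -1 = -2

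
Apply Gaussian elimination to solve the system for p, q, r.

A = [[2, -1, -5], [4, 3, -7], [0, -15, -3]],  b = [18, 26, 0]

Forward elimination on [A|b]:
R2 <- R2 - (2)*R1:  [   0    5    3  -10 ]
R3 <- R3 - (-3)*R2:  [   0    0    6  -30 ]
Row echelon form:
[ 2  -1  -5  |   18 ]
[ 0   5   3  |  -10 ]
[ 0   0   6  |  -30 ]
Back-substitution:
r = (-30) / 6 = -5
q = (-10 - (3)*(-5)) / 5 = 1
p = (18 - (-1)*(1) - (-5)*(-5)) / 2 = -3

(-3, 1, -5)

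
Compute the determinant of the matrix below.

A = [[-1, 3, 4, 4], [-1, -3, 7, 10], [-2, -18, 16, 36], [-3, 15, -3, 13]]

det(A) = 120

Forward elimination:
R2 <- R2 - (1)*R1:  [  0  -6   3   6 ]
R3 <- R3 - (2)*R1:  [   0  -24    8   28 ]
R4 <- R4 - (3)*R1:  [   0    6  -15    1 ]
R3 <- R3 - (4)*R2:  [  0   0  -4   4 ]
R4 <- R4 - (-1)*R2:  [   0    0  -12    7 ]
R4 <- R4 - (3)*R3:  [  0   0   0  -5 ]
Upper-triangular form:
[ -1   3   4   4 ]
[  0  -6   3   6 ]
[  0   0  -4   4 ]
[  0   0   0  -5 ]
det(A) = (-1)^0 * (-1) * (-6) * (-4) * (-5) = 120  (0 row swaps -> sign +1)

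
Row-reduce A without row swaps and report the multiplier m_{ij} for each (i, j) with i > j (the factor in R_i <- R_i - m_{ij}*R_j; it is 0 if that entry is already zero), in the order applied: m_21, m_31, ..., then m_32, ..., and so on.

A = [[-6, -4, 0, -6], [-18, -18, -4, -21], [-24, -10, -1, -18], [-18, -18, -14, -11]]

multipliers: 3, 4, 3, -1, 1, 2

Forward elimination:
R2 <- R2 - (3)*R1:  [  0  -6  -4  -3 ]
R3 <- R3 - (4)*R1:  [  0   6  -1   6 ]
R4 <- R4 - (3)*R1:  [   0   -6  -14    7 ]
R3 <- R3 - (-1)*R2:  [  0   0  -5   3 ]
R4 <- R4 - (1)*R2:  [   0    0  -10   10 ]
R4 <- R4 - (2)*R3:  [ 0  0  0  4 ]
Multipliers (in order of application): m_{21} = 3, m_{31} = 4, m_{41} = 3, m_{32} = -1, m_{42} = 1, m_{43} = 2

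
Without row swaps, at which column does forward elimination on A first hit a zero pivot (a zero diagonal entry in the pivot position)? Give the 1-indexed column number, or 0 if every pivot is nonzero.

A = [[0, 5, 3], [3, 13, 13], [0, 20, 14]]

Naive forward elimination:
Pivot entry (1,1) is zero but row 2 has 3 in column 1 -> naive elimination stops; a row interchange (e.g. R1 <-> R2) would be required here.

first zero-pivot column = 1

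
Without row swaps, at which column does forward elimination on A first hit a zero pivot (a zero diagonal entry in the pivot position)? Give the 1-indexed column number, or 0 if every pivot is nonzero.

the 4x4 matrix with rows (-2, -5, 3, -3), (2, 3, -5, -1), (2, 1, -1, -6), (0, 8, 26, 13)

Naive forward elimination:
R2 <- R2 - (-1)*R1:  [  0  -2  -2  -4 ]
R3 <- R3 - (-1)*R1:  [  0  -4   2  -9 ]
R3 <- R3 - (2)*R2:  [  0   0   6  -1 ]
R4 <- R4 - (-4)*R2:  [  0   0  18  -3 ]
R4 <- R4 - (3)*R3:  [ 0  0  0  0 ]
Matrix at this point:
[ -2  -5   3  -3 ]
[  0  -2  -2  -4 ]
[  0   0   6  -1 ]
[  0   0   0   0 ]
Pivot entry (4,4) in the last row is zero and there are no rows below to swap with -> zero pivot in column 4 (A is singular).

first zero-pivot column = 4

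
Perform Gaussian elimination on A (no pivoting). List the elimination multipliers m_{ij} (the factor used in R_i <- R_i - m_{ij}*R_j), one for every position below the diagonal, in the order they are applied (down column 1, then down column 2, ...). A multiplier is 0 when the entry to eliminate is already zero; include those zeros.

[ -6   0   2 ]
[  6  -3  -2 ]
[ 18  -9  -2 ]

multipliers: -1, -3, 3

Forward elimination:
R2 <- R2 - (-1)*R1:  [  0  -3   0 ]
R3 <- R3 - (-3)*R1:  [  0  -9   4 ]
R3 <- R3 - (3)*R2:  [ 0  0  4 ]
Multipliers (in order of application): m_{21} = -1, m_{31} = -3, m_{32} = 3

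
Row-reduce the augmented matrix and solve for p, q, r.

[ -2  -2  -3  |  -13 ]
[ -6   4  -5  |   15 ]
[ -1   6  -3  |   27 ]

(0, 5, 1)

Forward elimination on [A|b]:
R2 <- R2 - (3)*R1:  [  0  10   4  54 ]
R3 <- R3 - (1/2)*R1:  [    0     7  -3/2  67/2 ]
R3 <- R3 - (7/10)*R2:  [      0       0  -43/10  -43/10 ]
Row echelon form:
[ -2  -2      -3  |     -13 ]
[  0  10       4  |      54 ]
[  0   0  -43/10  |  -43/10 ]
Back-substitution:
r = (-43/10) / (-43/10) = 1
q = (54 - (4)*(1)) / 10 = 5
p = (-13 - (-2)*(5) - (-3)*(1)) / -2 = 0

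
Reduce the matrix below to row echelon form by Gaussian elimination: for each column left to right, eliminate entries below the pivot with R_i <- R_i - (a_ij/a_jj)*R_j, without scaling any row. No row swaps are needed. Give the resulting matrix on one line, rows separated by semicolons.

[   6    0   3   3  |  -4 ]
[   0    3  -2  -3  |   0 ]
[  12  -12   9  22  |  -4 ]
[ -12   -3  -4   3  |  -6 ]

Forward elimination:
R3 <- R3 - (2)*R1:  [   0  -12    3   16    4 ]
R4 <- R4 - (-2)*R1:  [   0   -3    2    9  -14 ]
R3 <- R3 - (-4)*R2:  [  0   0  -5   4   4 ]
R4 <- R4 - (-1)*R2:  [   0    0    0    6  -14 ]
Row echelon form:
[ 6  0   3   3  |   -4 ]
[ 0  3  -2  -3  |    0 ]
[ 0  0  -5   4  |    4 ]
[ 0  0   0   6  |  -14 ]

REF = [6 0 3 3 -4; 0 3 -2 -3 0; 0 0 -5 4 4; 0 0 0 6 -14]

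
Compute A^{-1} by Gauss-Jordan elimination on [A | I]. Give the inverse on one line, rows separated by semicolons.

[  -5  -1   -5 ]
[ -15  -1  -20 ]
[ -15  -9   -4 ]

inverse = [-22/5 41/40 3/8; 6 -11/8 -5/8; 3 -3/4 -1/4]

Gauss-Jordan on [A | I]:
R1 <- (1/-5)*R1:  [    1   1/5     1  |  -1/5     0     0 ]
R2 <- R2 - (-15)*R1:  [  0   2  -5  |  -3   1   0 ]
R3 <- R3 - (-15)*R1:  [  0  -6  11  |  -3   0   1 ]
R2 <- (1/2)*R2:  [    0     1  -5/2  |  -3/2   1/2     0 ]
R1 <- R1 - (1/5)*R2:  [     1      0    3/2  |   1/10  -1/10      0 ]
R3 <- R3 - (-6)*R2:  [   0    0   -4  |  -12    3    1 ]
R3 <- (1/-4)*R3:  [    0     0     1  |     3  -3/4  -1/4 ]
R1 <- R1 - (3/2)*R3:  [     1      0      0  |  -22/5  41/40    3/8 ]
R2 <- R2 - (-5/2)*R3:  [     0      1      0  |      6  -11/8   -5/8 ]
Right block of [I | A^{-1}] is the inverse:
[ -22/5  41/40   3/8 ]
[     6  -11/8  -5/8 ]
[     3   -3/4  -1/4 ]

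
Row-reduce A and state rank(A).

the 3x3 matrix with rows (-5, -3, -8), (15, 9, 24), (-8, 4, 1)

Row reduction:
R2 <- R2 - (-3)*R1:  [ 0  0  0 ]
R3 <- R3 - (8/5)*R1:  [    0  44/5  69/5 ]
R2 <-> R3   (pivot in column 2 was zero)
[ -5    -3    -8 ]
[  0  44/5  69/5 ]
[  0     0     0 ]
Row echelon form:
[ -5    -3    -8 ]
[  0  44/5  69/5 ]
[  0     0     0 ]
Nonzero rows / pivot columns: 2

rank(A) = 2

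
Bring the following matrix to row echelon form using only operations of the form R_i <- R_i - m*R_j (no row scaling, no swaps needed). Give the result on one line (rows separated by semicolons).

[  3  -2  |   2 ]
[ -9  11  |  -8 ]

Forward elimination:
R2 <- R2 - (-3)*R1:  [  0   5  -2 ]
Row echelon form:
[ 3  -2  |   2 ]
[ 0   5  |  -2 ]

REF = [3 -2 2; 0 5 -2]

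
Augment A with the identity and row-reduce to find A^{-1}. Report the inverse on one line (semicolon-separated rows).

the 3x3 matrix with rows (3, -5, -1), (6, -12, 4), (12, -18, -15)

inverse = [42/5 -19/10 -16/15; 23/5 -11/10 -3/5; 6/5 -1/5 -1/5]

Gauss-Jordan on [A | I]:
R1 <- (1/3)*R1:  [    1  -5/3  -1/3  |   1/3     0     0 ]
R2 <- R2 - (6)*R1:  [  0  -2   6  |  -2   1   0 ]
R3 <- R3 - (12)*R1:  [   0    2  -11  |   -4    0    1 ]
R2 <- (1/-2)*R2:  [    0     1    -3  |     1  -1/2     0 ]
R1 <- R1 - (-5/3)*R2:  [     1      0  -16/3  |      2   -5/6      0 ]
R3 <- R3 - (2)*R2:  [  0   0  -5  |  -6   1   1 ]
R3 <- (1/-5)*R3:  [    0     0     1  |   6/5  -1/5  -1/5 ]
R1 <- R1 - (-16/3)*R3:  [      1       0       0  |    42/5  -19/10  -16/15 ]
R2 <- R2 - (-3)*R3:  [      0       1       0  |    23/5  -11/10    -3/5 ]
Right block of [I | A^{-1}] is the inverse:
[ 42/5  -19/10  -16/15 ]
[ 23/5  -11/10    -3/5 ]
[  6/5    -1/5    -1/5 ]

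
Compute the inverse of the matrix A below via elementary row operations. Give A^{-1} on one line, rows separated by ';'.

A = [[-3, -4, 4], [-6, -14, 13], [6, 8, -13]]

Gauss-Jordan on [A | I]:
R1 <- (1/-3)*R1:  [    1   4/3  -4/3  |  -1/3     0     0 ]
R2 <- R2 - (-6)*R1:  [  0  -6   5  |  -2   1   0 ]
R3 <- R3 - (6)*R1:  [  0   0  -5  |   2   0   1 ]
R2 <- (1/-6)*R2:  [    0     1  -5/6  |   1/3  -1/6     0 ]
R1 <- R1 - (4/3)*R2:  [    1     0  -2/9  |  -7/9   2/9     0 ]
R3 <- (1/-5)*R3:  [    0     0     1  |  -2/5     0  -1/5 ]
R1 <- R1 - (-2/9)*R3:  [      1       0       0  |  -13/15     2/9   -2/45 ]
R2 <- R2 - (-5/6)*R3:  [    0     1     0  |     0  -1/6  -1/6 ]
Right block of [I | A^{-1}] is the inverse:
[ -13/15   2/9  -2/45 ]
[      0  -1/6   -1/6 ]
[   -2/5     0   -1/5 ]

inverse = [-13/15 2/9 -2/45; 0 -1/6 -1/6; -2/5 0 -1/5]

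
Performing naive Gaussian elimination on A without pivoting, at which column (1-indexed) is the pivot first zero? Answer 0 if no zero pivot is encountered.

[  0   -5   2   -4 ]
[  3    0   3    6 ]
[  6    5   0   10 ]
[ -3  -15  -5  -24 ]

first zero-pivot column = 1

Naive forward elimination:
Pivot entry (1,1) is zero but row 2 has 3 in column 1 -> naive elimination stops; a row interchange (e.g. R1 <-> R2) would be required here.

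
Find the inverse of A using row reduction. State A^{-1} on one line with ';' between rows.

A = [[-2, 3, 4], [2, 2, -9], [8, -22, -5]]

Gauss-Jordan on [A | I]:
R1 <- (1/-2)*R1:  [    1  -3/2    -2  |  -1/2     0     0 ]
R2 <- R2 - (2)*R1:  [  0   5  -5  |   1   1   0 ]
R3 <- R3 - (8)*R1:  [   0  -10   11  |    4    0    1 ]
R2 <- (1/5)*R2:  [   0    1   -1  |  1/5  1/5    0 ]
R1 <- R1 - (-3/2)*R2:  [    1     0  -7/2  |  -1/5  3/10     0 ]
R3 <- R3 - (-10)*R2:  [ 0  0  1  |  6  2  1 ]
R1 <- R1 - (-7/2)*R3:  [     1      0      0  |  104/5  73/10    7/2 ]
R2 <- R2 - (-1)*R3:  [    0     1     0  |  31/5  11/5     1 ]
Right block of [I | A^{-1}] is the inverse:
[ 104/5  73/10  7/2 ]
[  31/5   11/5    1 ]
[     6      2    1 ]

inverse = [104/5 73/10 7/2; 31/5 11/5 1; 6 2 1]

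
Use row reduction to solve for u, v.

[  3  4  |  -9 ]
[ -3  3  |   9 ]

Forward elimination on [A|b]:
R2 <- R2 - (-1)*R1:  [ 0  7  0 ]
Row echelon form:
[ 3  4  |  -9 ]
[ 0  7  |   0 ]
Back-substitution:
v = (0) / 7 = 0
u = (-9 - (4)*(0)) / 3 = -3

(-3, 0)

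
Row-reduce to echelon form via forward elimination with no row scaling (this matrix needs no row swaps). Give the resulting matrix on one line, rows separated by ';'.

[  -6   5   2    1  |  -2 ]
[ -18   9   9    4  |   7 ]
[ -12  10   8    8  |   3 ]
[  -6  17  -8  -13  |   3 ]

Forward elimination:
R2 <- R2 - (3)*R1:  [  0  -6   3   1  13 ]
R3 <- R3 - (2)*R1:  [ 0  0  4  6  7 ]
R4 <- R4 - (1)*R1:  [   0   12  -10  -14    5 ]
R4 <- R4 - (-2)*R2:  [   0    0   -4  -12   31 ]
R4 <- R4 - (-1)*R3:  [  0   0   0  -6  38 ]
Row echelon form:
[ -6   5  2   1  |  -2 ]
[  0  -6  3   1  |  13 ]
[  0   0  4   6  |   7 ]
[  0   0  0  -6  |  38 ]

REF = [-6 5 2 1 -2; 0 -6 3 1 13; 0 0 4 6 7; 0 0 0 -6 38]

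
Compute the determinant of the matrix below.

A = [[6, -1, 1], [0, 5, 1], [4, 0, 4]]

Forward elimination:
R3 <- R3 - (2/3)*R1:  [    0   2/3  10/3 ]
R3 <- R3 - (2/15)*R2:  [    0     0  16/5 ]
Upper-triangular form:
[ 6  -1     1 ]
[ 0   5     1 ]
[ 0   0  16/5 ]
det(A) = (-1)^0 * (6) * (5) * (16/5) = 96  (0 row swaps -> sign +1)

det(A) = 96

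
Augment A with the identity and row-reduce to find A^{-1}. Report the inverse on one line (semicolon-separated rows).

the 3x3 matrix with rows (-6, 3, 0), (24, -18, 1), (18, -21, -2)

inverse = [-19/48 -1/24 -1/48; -11/24 -1/12 -1/24; 5/4 1/2 -1/4]

Gauss-Jordan on [A | I]:
R1 <- (1/-6)*R1:  [    1  -1/2     0  |  -1/6     0     0 ]
R2 <- R2 - (24)*R1:  [  0  -6   1  |   4   1   0 ]
R3 <- R3 - (18)*R1:  [   0  -12   -2  |    3    0    1 ]
R2 <- (1/-6)*R2:  [    0     1  -1/6  |  -2/3  -1/6     0 ]
R1 <- R1 - (-1/2)*R2:  [     1      0  -1/12  |   -1/2  -1/12      0 ]
R3 <- R3 - (-12)*R2:  [  0   0  -4  |  -5  -2   1 ]
R3 <- (1/-4)*R3:  [    0     0     1  |   5/4   1/2  -1/4 ]
R1 <- R1 - (-1/12)*R3:  [      1       0       0  |  -19/48   -1/24   -1/48 ]
R2 <- R2 - (-1/6)*R3:  [      0       1       0  |  -11/24   -1/12   -1/24 ]
Right block of [I | A^{-1}] is the inverse:
[ -19/48  -1/24  -1/48 ]
[ -11/24  -1/12  -1/24 ]
[    5/4    1/2   -1/4 ]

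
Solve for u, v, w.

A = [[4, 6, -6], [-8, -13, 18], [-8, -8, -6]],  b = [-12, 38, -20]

(3, -2, 2)

Forward elimination on [A|b]:
R2 <- R2 - (-2)*R1:  [  0  -1   6  14 ]
R3 <- R3 - (-2)*R1:  [   0    4  -18  -44 ]
R3 <- R3 - (-4)*R2:  [  0   0   6  12 ]
Row echelon form:
[ 4   6  -6  |  -12 ]
[ 0  -1   6  |   14 ]
[ 0   0   6  |   12 ]
Back-substitution:
w = (12) / 6 = 2
v = (14 - (6)*(2)) / -1 = -2
u = (-12 - (6)*(-2) - (-6)*(2)) / 4 = 3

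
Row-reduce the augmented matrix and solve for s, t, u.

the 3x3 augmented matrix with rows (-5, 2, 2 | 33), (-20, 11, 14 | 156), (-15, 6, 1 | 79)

(-5, 0, 4)

Forward elimination on [A|b]:
R2 <- R2 - (4)*R1:  [  0   3   6  24 ]
R3 <- R3 - (3)*R1:  [   0    0   -5  -20 ]
Row echelon form:
[ -5  2   2  |   33 ]
[  0  3   6  |   24 ]
[  0  0  -5  |  -20 ]
Back-substitution:
u = (-20) / -5 = 4
t = (24 - (6)*(4)) / 3 = 0
s = (33 - (2)*(0) - (2)*(4)) / -5 = -5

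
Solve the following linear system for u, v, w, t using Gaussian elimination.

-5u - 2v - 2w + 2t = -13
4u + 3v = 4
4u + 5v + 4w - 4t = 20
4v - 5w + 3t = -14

(1, 0, 1, -3)

Forward elimination on [A|b]:
R2 <- R2 - (-4/5)*R1:  [     0    7/5   -8/5    8/5  -32/5 ]
R3 <- R3 - (-4/5)*R1:  [     0   17/5   12/5  -12/5   48/5 ]
R3 <- R3 - (17/7)*R2:  [     0      0   44/7  -44/7  176/7 ]
R4 <- R4 - (20/7)*R2:  [     0      0   -3/7  -11/7   30/7 ]
R4 <- R4 - (-3/44)*R3:  [  0   0   0  -2   6 ]
Row echelon form:
[ -5   -2    -2      2  |    -13 ]
[  0  7/5  -8/5    8/5  |  -32/5 ]
[  0    0  44/7  -44/7  |  176/7 ]
[  0    0     0     -2  |      6 ]
Back-substitution:
t = (6) / -2 = -3
w = (176/7 - (-44/7)*(-3)) / (44/7) = 1
v = (-32/5 - (-8/5)*(1) - (8/5)*(-3)) / (7/5) = 0
u = (-13 - (-2)*(0) - (-2)*(1) - (2)*(-3)) / -5 = 1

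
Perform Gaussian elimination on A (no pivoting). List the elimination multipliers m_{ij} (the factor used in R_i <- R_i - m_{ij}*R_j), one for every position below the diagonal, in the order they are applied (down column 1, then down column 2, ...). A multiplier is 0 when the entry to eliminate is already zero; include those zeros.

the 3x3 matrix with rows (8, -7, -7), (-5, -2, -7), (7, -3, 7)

multipliers: -5/8, 7/8, -25/51

Forward elimination:
R2 <- R2 - (-5/8)*R1:  [     0  -51/8  -91/8 ]
R3 <- R3 - (7/8)*R1:  [     0   25/8  105/8 ]
R3 <- R3 - (-25/51)*R2:  [      0       0  385/51 ]
Multipliers (in order of application): m_{21} = -5/8, m_{31} = 7/8, m_{32} = -25/51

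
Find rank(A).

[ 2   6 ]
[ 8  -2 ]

Row reduction:
R2 <- R2 - (4)*R1:  [   0  -26 ]
Row echelon form:
[ 2    6 ]
[ 0  -26 ]
Nonzero rows / pivot columns: 2

rank(A) = 2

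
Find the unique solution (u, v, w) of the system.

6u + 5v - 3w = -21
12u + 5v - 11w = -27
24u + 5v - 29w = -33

(-5, 0, -3)

Forward elimination on [A|b]:
R2 <- R2 - (2)*R1:  [  0  -5  -5  15 ]
R3 <- R3 - (4)*R1:  [   0  -15  -17   51 ]
R3 <- R3 - (3)*R2:  [  0   0  -2   6 ]
Row echelon form:
[ 6   5  -3  |  -21 ]
[ 0  -5  -5  |   15 ]
[ 0   0  -2  |    6 ]
Back-substitution:
w = (6) / -2 = -3
v = (15 - (-5)*(-3)) / -5 = 0
u = (-21 - (5)*(0) - (-3)*(-3)) / 6 = -5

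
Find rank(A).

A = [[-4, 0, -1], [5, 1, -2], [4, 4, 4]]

Row reduction:
R2 <- R2 - (-5/4)*R1:  [     0      1  -13/4 ]
R3 <- R3 - (-1)*R1:  [ 0  4  3 ]
R3 <- R3 - (4)*R2:  [  0   0  16 ]
Row echelon form:
[ -4  0     -1 ]
[  0  1  -13/4 ]
[  0  0     16 ]
Nonzero rows / pivot columns: 3

rank(A) = 3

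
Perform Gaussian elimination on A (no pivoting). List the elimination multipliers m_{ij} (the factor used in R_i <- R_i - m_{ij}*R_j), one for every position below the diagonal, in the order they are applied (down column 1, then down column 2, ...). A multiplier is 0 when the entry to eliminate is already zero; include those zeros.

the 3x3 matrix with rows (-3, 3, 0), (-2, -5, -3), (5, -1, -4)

Forward elimination:
R2 <- R2 - (2/3)*R1:  [  0  -7  -3 ]
R3 <- R3 - (-5/3)*R1:  [  0   4  -4 ]
R3 <- R3 - (-4/7)*R2:  [     0      0  -40/7 ]
Multipliers (in order of application): m_{21} = 2/3, m_{31} = -5/3, m_{32} = -4/7

multipliers: 2/3, -5/3, -4/7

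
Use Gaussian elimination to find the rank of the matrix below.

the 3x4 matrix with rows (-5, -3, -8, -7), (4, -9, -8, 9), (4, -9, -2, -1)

rank(A) = 3

Row reduction:
R2 <- R2 - (-4/5)*R1:  [     0  -57/5  -72/5   17/5 ]
R3 <- R3 - (-4/5)*R1:  [     0  -57/5  -42/5  -33/5 ]
R3 <- R3 - (1)*R2:  [   0    0    6  -10 ]
Row echelon form:
[ -5     -3     -8    -7 ]
[  0  -57/5  -72/5  17/5 ]
[  0      0      6   -10 ]
Nonzero rows / pivot columns: 3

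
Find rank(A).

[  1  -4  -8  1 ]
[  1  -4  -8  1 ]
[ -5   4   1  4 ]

Row reduction:
R2 <- R2 - (1)*R1:  [ 0  0  0  0 ]
R3 <- R3 - (-5)*R1:  [   0  -16  -39    9 ]
R2 <-> R3   (pivot in column 2 was zero)
[ 1   -4   -8  1 ]
[ 0  -16  -39  9 ]
[ 0    0    0  0 ]
Row echelon form:
[ 1   -4   -8  1 ]
[ 0  -16  -39  9 ]
[ 0    0    0  0 ]
Nonzero rows / pivot columns: 2

rank(A) = 2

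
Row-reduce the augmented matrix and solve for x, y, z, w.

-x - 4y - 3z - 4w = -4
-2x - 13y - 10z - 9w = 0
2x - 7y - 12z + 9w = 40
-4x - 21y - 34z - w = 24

Forward elimination on [A|b]:
R2 <- R2 - (2)*R1:  [  0  -5  -4  -1   8 ]
R3 <- R3 - (-2)*R1:  [   0  -15  -18    1   32 ]
R4 <- R4 - (4)*R1:  [   0   -5  -22   15   40 ]
R3 <- R3 - (3)*R2:  [  0   0  -6   4   8 ]
R4 <- R4 - (1)*R2:  [   0    0  -18   16   32 ]
R4 <- R4 - (3)*R3:  [ 0  0  0  4  8 ]
Row echelon form:
[ -1  -4  -3  -4  |  -4 ]
[  0  -5  -4  -1  |   8 ]
[  0   0  -6   4  |   8 ]
[  0   0   0   4  |   8 ]
Back-substitution:
w = (8) / 4 = 2
z = (8 - (4)*(2)) / -6 = 0
y = (8 - (-4)*(0) - (-1)*(2)) / -5 = -2
x = (-4 - (-4)*(-2) - (-3)*(0) - (-4)*(2)) / -1 = 4

(4, -2, 0, 2)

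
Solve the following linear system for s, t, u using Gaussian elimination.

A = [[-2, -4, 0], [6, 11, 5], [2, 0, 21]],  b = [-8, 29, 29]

(4, 0, 1)

Forward elimination on [A|b]:
R2 <- R2 - (-3)*R1:  [  0  -1   5   5 ]
R3 <- R3 - (-1)*R1:  [  0  -4  21  21 ]
R3 <- R3 - (4)*R2:  [ 0  0  1  1 ]
Row echelon form:
[ -2  -4  0  |  -8 ]
[  0  -1  5  |   5 ]
[  0   0  1  |   1 ]
Back-substitution:
u = (1) / 1 = 1
t = (5 - (5)*(1)) / -1 = 0
s = (-8 - (-4)*(0)) / -2 = 4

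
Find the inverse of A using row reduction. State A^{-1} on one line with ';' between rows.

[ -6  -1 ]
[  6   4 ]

Gauss-Jordan on [A | I]:
R1 <- (1/-6)*R1:  [    1   1/6  |  -1/6     0 ]
R2 <- R2 - (6)*R1:  [ 0  3  |  1  1 ]
R2 <- (1/3)*R2:  [   0    1  |  1/3  1/3 ]
R1 <- R1 - (1/6)*R2:  [     1      0  |   -2/9  -1/18 ]
Right block of [I | A^{-1}] is the inverse:
[ -2/9  -1/18 ]
[  1/3    1/3 ]

inverse = [-2/9 -1/18; 1/3 1/3]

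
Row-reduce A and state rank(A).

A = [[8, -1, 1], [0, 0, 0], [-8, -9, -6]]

Row reduction:
R3 <- R3 - (-1)*R1:  [   0  -10   -5 ]
R2 <-> R3   (pivot in column 2 was zero)
[ 8   -1   1 ]
[ 0  -10  -5 ]
[ 0    0   0 ]
Row echelon form:
[ 8   -1   1 ]
[ 0  -10  -5 ]
[ 0    0   0 ]
Nonzero rows / pivot columns: 2

rank(A) = 2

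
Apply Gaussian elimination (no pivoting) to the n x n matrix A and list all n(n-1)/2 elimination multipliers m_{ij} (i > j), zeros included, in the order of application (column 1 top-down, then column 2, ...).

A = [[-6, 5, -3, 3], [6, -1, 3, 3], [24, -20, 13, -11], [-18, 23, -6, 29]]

multipliers: -1, -4, 3, 0, 2, 3

Forward elimination:
R2 <- R2 - (-1)*R1:  [ 0  4  0  6 ]
R3 <- R3 - (-4)*R1:  [ 0  0  1  1 ]
R4 <- R4 - (3)*R1:  [  0   8   3  20 ]
R3: entry in column 2 is already 0 -> m_{32} = 0 (no row operation needed)
R4 <- R4 - (2)*R2:  [ 0  0  3  8 ]
R4 <- R4 - (3)*R3:  [ 0  0  0  5 ]
Multipliers (in order of application): m_{21} = -1, m_{31} = -4, m_{41} = 3, m_{32} = 0, m_{42} = 2, m_{43} = 3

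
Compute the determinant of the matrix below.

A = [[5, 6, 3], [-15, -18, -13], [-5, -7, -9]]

det(A) = -20

Forward elimination:
R2 <- R2 - (-3)*R1:  [  0   0  -4 ]
R3 <- R3 - (-1)*R1:  [  0  -1  -6 ]
R2 <-> R3   (pivot in column 2 was zero)
[ 5   6   3 ]
[ 0  -1  -6 ]
[ 0   0  -4 ]
Upper-triangular form:
[ 5   6   3 ]
[ 0  -1  -6 ]
[ 0   0  -4 ]
det(A) = (-1)^1 * (5) * (-1) * (-4) = -20  (1 row swap -> sign -1)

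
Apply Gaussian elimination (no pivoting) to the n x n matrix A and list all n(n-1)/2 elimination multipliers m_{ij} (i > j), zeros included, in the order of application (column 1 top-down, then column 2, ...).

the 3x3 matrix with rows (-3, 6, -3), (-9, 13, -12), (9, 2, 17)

multipliers: 3, -3, -4

Forward elimination:
R2 <- R2 - (3)*R1:  [  0  -5  -3 ]
R3 <- R3 - (-3)*R1:  [  0  20   8 ]
R3 <- R3 - (-4)*R2:  [  0   0  -4 ]
Multipliers (in order of application): m_{21} = 3, m_{31} = -3, m_{32} = -4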